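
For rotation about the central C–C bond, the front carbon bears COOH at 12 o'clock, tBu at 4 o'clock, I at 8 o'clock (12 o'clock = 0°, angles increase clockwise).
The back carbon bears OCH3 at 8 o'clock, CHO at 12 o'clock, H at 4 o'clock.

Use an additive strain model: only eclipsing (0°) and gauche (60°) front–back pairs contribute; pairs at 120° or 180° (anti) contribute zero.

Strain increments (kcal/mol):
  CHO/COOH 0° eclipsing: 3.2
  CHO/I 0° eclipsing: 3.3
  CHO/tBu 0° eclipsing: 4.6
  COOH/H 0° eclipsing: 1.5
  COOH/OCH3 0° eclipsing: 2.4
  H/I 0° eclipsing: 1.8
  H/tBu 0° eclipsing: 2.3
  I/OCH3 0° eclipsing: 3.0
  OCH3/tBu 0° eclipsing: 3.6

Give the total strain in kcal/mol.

This conformer (eclipsed): COOH(0°)/CHO(0°) eclipsed 3.2; tBu(120°)/H(120°) eclipsed 2.3; I(240°)/OCH3(240°) eclipsed 3.0 → 8.5 kcal/mol.

8.5 kcal/mol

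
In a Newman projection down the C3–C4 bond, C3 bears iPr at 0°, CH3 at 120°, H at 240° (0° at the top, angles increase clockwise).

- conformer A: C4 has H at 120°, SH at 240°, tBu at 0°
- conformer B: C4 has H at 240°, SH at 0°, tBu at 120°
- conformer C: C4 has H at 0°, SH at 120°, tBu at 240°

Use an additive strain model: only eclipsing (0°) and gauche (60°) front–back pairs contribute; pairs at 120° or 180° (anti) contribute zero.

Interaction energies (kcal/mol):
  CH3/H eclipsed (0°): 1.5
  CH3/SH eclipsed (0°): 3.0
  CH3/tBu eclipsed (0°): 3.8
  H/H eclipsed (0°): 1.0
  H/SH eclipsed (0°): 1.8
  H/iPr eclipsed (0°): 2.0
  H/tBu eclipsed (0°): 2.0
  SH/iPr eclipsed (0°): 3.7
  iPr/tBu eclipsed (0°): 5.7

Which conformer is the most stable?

C

A is eclipsed. iPr at 0° is eclipsed with tBu at 0° (5.7); CH3 at 120° is eclipsed with H at 120° (1.5); H at 240° is eclipsed with SH at 240° (1.8). Total 9.0 kcal/mol.
B is eclipsed. iPr at 0° is eclipsed with SH at 0° (3.7); CH3 at 120° is eclipsed with tBu at 120° (3.8); H at 240° is eclipsed with H at 240° (1.0). Total 8.5 kcal/mol.
C is eclipsed. iPr at 0° is eclipsed with H at 0° (2.0); CH3 at 120° is eclipsed with SH at 120° (3.0); H at 240° is eclipsed with tBu at 240° (2.0). Total 7.0 kcal/mol.
C has the lowest total (7.0 kcal/mol).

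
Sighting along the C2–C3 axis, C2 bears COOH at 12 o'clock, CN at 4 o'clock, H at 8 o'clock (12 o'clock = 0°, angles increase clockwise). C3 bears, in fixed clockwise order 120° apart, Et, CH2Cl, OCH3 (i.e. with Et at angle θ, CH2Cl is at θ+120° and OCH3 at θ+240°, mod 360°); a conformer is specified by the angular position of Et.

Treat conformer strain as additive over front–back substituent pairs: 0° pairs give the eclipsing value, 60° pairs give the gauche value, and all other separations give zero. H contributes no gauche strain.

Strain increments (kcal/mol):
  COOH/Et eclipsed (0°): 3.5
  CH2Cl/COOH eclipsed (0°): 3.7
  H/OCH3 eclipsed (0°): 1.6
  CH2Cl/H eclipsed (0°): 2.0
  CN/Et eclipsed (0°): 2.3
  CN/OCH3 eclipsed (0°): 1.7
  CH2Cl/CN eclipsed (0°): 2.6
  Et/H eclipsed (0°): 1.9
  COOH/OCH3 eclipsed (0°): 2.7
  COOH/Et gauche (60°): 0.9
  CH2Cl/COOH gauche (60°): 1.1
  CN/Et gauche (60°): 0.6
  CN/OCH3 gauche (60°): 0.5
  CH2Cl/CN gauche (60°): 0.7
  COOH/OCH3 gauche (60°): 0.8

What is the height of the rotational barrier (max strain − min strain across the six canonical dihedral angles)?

4.7 kcal/mol

Et at 0° (eclipsed): COOH–Et eclipsed, CN–CH2Cl eclipsed, H–OCH3 eclipsed; 3.5 + 2.6 + 1.6 = 7.7 kcal/mol.
Et at 60° (staggered): COOH–Et gauche, COOH–OCH3 gauche, CN–Et gauche, CN–CH2Cl gauche; 0.9 + 0.8 + 0.6 + 0.7 = 3.0 kcal/mol.
Et at 120° (eclipsed): COOH–OCH3 eclipsed, CN–Et eclipsed, H–CH2Cl eclipsed; 2.7 + 2.3 + 2.0 = 7.0 kcal/mol.
Et at 180° (staggered): COOH–CH2Cl gauche, COOH–OCH3 gauche, CN–Et gauche, CN–OCH3 gauche; 1.1 + 0.8 + 0.6 + 0.5 = 3.0 kcal/mol.
Et at 240° (eclipsed): COOH–CH2Cl eclipsed, CN–OCH3 eclipsed, H–Et eclipsed; 3.7 + 1.7 + 1.9 = 7.3 kcal/mol.
Et at 300° (staggered): COOH–Et gauche, COOH–CH2Cl gauche, CN–CH2Cl gauche, CN–OCH3 gauche; 0.9 + 1.1 + 0.7 + 0.5 = 3.2 kcal/mol.
Max at 0° (7.7 kcal/mol), min at 60° (3.0 kcal/mol); barrier = 4.7 kcal/mol.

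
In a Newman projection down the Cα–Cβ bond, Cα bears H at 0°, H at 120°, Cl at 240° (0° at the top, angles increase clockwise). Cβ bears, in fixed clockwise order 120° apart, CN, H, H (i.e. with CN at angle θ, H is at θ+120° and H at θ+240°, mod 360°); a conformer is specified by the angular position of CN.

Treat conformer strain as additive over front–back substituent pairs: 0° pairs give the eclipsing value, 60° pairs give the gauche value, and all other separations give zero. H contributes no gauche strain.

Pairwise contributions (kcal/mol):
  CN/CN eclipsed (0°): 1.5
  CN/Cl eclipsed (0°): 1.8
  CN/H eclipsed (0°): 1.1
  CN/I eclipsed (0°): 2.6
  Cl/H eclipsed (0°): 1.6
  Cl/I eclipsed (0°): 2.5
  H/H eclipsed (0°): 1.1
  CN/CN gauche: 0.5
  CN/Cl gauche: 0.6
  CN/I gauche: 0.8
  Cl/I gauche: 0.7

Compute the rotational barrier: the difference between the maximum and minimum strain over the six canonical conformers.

4.0 kcal/mol

CN at 0° (eclipsed): H(0°)/CN(0°) eclipsed 1.1; H(120°)/H(120°) eclipsed 1.1; Cl(240°)/H(240°) eclipsed 1.6 → 3.8 kcal/mol.
CN at 60° (staggered): no non-H gauche contacts → 0.0 kcal/mol.
CN at 120° (eclipsed): H(0°)/H(0°) eclipsed 1.1; H(120°)/CN(120°) eclipsed 1.1; Cl(240°)/H(240°) eclipsed 1.6 → 3.8 kcal/mol.
CN at 180° (staggered): Cl(240°)/CN(180°) gauche 0.6 → 0.6 kcal/mol.
CN at 240° (eclipsed): H(0°)/H(0°) eclipsed 1.1; H(120°)/H(120°) eclipsed 1.1; Cl(240°)/CN(240°) eclipsed 1.8 → 4.0 kcal/mol.
CN at 300° (staggered): Cl(240°)/CN(300°) gauche 0.6 → 0.6 kcal/mol.
Max at 240° (4.0 kcal/mol), min at 60° (0.0 kcal/mol); barrier = 4.0 kcal/mol.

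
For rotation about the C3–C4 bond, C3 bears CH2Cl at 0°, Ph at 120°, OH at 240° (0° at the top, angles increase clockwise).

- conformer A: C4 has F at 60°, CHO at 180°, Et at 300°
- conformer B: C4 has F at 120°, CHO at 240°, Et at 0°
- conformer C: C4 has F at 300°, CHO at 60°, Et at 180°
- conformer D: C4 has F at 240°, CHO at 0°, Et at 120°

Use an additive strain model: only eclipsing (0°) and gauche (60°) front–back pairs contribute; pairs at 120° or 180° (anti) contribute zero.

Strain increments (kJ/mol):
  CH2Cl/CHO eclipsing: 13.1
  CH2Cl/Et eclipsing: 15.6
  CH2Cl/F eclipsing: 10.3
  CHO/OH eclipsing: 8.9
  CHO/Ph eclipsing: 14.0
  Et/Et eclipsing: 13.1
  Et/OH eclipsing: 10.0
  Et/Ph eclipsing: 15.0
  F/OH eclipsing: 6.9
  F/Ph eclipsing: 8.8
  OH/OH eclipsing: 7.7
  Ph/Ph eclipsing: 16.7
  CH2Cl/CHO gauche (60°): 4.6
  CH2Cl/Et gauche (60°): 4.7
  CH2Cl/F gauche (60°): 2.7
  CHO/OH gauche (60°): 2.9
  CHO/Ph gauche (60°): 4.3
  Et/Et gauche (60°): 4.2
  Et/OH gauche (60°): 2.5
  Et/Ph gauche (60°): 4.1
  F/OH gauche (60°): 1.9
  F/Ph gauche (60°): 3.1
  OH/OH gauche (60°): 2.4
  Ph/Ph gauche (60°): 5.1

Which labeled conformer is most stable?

A (staggered): CH2Cl(0°)/F(60°) gauche 2.7; CH2Cl(0°)/Et(300°) gauche 4.7; Ph(120°)/F(60°) gauche 3.1; Ph(120°)/CHO(180°) gauche 4.3; OH(240°)/CHO(180°) gauche 2.9; OH(240°)/Et(300°) gauche 2.5 → 20.2 kJ/mol.
B (eclipsed): CH2Cl(0°)/Et(0°) eclipsed 15.6; Ph(120°)/F(120°) eclipsed 8.8; OH(240°)/CHO(240°) eclipsed 8.9 → 33.3 kJ/mol.
C (staggered): CH2Cl(0°)/F(300°) gauche 2.7; CH2Cl(0°)/CHO(60°) gauche 4.6; Ph(120°)/CHO(60°) gauche 4.3; Ph(120°)/Et(180°) gauche 4.1; OH(240°)/F(300°) gauche 1.9; OH(240°)/Et(180°) gauche 2.5 → 20.1 kJ/mol.
D (eclipsed): CH2Cl(0°)/CHO(0°) eclipsed 13.1; Ph(120°)/Et(120°) eclipsed 15.0; OH(240°)/F(240°) eclipsed 6.9 → 35.0 kJ/mol.
C has the lowest total (20.1 kJ/mol).

C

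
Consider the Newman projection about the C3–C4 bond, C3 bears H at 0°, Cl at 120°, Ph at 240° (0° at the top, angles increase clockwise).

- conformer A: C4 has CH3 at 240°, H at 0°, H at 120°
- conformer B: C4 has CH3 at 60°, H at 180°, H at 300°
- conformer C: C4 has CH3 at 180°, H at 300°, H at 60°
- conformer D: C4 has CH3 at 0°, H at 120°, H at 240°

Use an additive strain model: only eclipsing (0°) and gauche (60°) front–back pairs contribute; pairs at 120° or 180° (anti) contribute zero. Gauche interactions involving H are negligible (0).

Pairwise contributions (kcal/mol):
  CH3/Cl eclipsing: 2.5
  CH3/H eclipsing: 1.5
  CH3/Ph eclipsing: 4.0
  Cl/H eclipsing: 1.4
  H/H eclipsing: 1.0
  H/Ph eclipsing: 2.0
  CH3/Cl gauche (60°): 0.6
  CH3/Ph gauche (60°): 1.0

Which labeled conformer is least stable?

A is eclipsed. H at 0° is eclipsed with H at 0° (1.0); Cl at 120° is eclipsed with H at 120° (1.4); Ph at 240° is eclipsed with CH3 at 240° (4.0). Total 6.4 kcal/mol.
B is staggered. Cl at 120° is gauche with CH3 at 60° (0.6). Total 0.6 kcal/mol.
C is staggered. Cl at 120° is gauche with CH3 at 180° (0.6); Ph at 240° is gauche with CH3 at 180° (1.0). Total 1.6 kcal/mol.
D is eclipsed. H at 0° is eclipsed with CH3 at 0° (1.5); Cl at 120° is eclipsed with H at 120° (1.4); Ph at 240° is eclipsed with H at 240° (2.0). Total 4.9 kcal/mol.
A has the highest total (6.4 kcal/mol).

A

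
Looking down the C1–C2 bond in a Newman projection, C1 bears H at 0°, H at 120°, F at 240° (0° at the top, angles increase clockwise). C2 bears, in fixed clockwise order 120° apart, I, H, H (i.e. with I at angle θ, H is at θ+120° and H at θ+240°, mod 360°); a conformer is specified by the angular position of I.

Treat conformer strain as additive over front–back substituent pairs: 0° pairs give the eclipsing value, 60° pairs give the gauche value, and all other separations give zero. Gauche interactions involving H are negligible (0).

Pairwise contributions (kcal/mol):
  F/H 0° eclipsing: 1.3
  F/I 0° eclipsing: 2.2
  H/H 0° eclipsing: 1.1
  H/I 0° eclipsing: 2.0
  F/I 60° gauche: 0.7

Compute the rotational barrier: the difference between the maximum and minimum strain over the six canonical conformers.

I at 0° is eclipsed. H at 0° is eclipsed with I at 0° (2.0); H at 120° is eclipsed with H at 120° (1.1); F at 240° is eclipsed with H at 240° (1.3). Total 4.4 kcal/mol.
I at 60° (staggered): no non-H gauche contacts → 0.0 kcal/mol.
I at 120° is eclipsed. H at 0° is eclipsed with H at 0° (1.1); H at 120° is eclipsed with I at 120° (2.0); F at 240° is eclipsed with H at 240° (1.3). Total 4.4 kcal/mol.
I at 180° is staggered. F at 240° is gauche with I at 180° (0.7). Total 0.7 kcal/mol.
I at 240° is eclipsed. H at 0° is eclipsed with H at 0° (1.1); H at 120° is eclipsed with H at 120° (1.1); F at 240° is eclipsed with I at 240° (2.2). Total 4.4 kcal/mol.
I at 300° is staggered. F at 240° is gauche with I at 300° (0.7). Total 0.7 kcal/mol.
Max at 0° (4.4 kcal/mol), min at 60° (0.0 kcal/mol); barrier = 4.4 kcal/mol.

4.4 kcal/mol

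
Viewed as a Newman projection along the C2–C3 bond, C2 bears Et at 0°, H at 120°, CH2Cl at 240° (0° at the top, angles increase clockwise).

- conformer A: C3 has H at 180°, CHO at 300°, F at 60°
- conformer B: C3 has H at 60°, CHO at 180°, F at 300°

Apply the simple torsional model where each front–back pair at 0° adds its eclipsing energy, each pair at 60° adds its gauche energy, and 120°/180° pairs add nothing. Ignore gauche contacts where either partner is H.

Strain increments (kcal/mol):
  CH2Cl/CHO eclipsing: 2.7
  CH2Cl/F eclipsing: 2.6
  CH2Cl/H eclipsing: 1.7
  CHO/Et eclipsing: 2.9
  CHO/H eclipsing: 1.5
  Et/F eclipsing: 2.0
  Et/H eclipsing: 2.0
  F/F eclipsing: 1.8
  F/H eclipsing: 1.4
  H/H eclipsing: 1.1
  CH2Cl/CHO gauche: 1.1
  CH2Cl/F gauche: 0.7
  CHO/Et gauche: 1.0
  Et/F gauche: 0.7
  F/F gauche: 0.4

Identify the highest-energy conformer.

A (staggered): Et–CHO gauche, Et–F gauche, CH2Cl–CHO gauche; 1.0 + 0.7 + 1.1 = 2.8 kcal/mol.
B (staggered): Et–F gauche, CH2Cl–CHO gauche, CH2Cl–F gauche; 0.7 + 1.1 + 0.7 = 2.5 kcal/mol.
A has the highest total (2.8 kcal/mol).

A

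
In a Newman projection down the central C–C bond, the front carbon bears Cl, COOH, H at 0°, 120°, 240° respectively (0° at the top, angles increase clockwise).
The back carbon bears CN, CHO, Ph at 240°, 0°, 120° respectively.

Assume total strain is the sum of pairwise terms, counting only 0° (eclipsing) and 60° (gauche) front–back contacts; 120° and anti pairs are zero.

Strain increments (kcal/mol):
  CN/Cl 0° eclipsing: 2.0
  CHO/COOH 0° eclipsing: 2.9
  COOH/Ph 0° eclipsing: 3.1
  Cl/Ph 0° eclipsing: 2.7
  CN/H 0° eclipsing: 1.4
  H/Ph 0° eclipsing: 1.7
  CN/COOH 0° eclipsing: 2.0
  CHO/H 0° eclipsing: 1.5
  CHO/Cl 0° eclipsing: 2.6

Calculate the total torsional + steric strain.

7.1 kcal/mol

This conformer (eclipsed): Cl–CHO eclipsed, COOH–Ph eclipsed, H–CN eclipsed; 2.6 + 3.1 + 1.4 = 7.1 kcal/mol.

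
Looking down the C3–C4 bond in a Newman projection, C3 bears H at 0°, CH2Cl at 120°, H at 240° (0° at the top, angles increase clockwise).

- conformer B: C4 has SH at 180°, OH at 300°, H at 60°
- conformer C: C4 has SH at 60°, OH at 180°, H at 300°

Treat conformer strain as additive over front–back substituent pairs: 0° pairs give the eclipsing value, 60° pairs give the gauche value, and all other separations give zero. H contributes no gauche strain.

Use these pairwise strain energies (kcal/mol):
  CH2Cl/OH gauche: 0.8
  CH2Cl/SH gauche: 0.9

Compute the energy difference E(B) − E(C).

-0.8 kcal/mol

B is staggered. CH2Cl at 120° is gauche with SH at 180° (0.9). Total 0.9 kcal/mol.
C is staggered. CH2Cl at 120° is gauche with SH at 60° (0.9); CH2Cl at 120° is gauche with OH at 180° (0.8). Total 1.7 kcal/mol.
E(B) − E(C) = 0.9 − 1.7 = -0.8 kcal/mol.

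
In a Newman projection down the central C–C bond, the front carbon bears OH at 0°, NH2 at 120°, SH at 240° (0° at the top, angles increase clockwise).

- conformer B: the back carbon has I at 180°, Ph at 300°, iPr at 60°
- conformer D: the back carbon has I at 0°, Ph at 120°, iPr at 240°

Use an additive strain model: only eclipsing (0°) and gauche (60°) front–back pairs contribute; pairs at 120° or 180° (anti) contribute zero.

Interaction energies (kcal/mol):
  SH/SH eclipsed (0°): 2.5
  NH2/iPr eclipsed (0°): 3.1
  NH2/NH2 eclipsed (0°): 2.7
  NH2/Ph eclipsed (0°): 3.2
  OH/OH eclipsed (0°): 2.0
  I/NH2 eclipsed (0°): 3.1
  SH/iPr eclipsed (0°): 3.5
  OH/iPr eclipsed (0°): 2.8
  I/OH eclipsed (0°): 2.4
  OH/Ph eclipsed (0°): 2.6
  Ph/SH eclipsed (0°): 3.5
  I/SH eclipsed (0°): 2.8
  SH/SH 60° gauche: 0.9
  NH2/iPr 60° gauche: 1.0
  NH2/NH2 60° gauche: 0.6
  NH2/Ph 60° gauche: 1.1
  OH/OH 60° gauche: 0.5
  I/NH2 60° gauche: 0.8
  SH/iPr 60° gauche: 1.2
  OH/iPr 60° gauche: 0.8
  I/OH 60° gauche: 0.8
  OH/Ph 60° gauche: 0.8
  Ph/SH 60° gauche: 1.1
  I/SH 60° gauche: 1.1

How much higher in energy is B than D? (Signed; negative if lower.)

-3.5 kcal/mol

B (staggered): OH–Ph gauche, OH–iPr gauche, NH2–I gauche, NH2–iPr gauche, SH–I gauche, SH–Ph gauche; 0.8 + 0.8 + 0.8 + 1.0 + 1.1 + 1.1 = 5.6 kcal/mol.
D (eclipsed): OH–I eclipsed, NH2–Ph eclipsed, SH–iPr eclipsed; 2.4 + 3.2 + 3.5 = 9.1 kcal/mol.
E(B) − E(D) = 5.6 − 9.1 = -3.5 kcal/mol.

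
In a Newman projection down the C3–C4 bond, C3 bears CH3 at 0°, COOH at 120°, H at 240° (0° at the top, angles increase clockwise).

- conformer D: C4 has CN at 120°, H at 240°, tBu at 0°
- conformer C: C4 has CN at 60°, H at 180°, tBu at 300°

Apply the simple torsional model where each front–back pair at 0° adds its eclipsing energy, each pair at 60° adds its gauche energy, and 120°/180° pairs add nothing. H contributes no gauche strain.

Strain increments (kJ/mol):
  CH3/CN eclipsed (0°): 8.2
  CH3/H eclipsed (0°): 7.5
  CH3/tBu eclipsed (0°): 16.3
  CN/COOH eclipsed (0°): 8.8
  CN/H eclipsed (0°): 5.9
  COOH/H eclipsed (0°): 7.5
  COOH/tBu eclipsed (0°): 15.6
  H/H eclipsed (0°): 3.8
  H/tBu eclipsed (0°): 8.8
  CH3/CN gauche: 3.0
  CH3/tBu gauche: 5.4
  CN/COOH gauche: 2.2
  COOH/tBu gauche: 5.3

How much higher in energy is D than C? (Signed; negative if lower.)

+18.3 kJ/mol

D (eclipsed): CH3(0°)/tBu(0°) eclipsed 16.3; COOH(120°)/CN(120°) eclipsed 8.8; H(240°)/H(240°) eclipsed 3.8 → 28.9 kJ/mol.
C (staggered): CH3(0°)/CN(60°) gauche 3.0; CH3(0°)/tBu(300°) gauche 5.4; COOH(120°)/CN(60°) gauche 2.2 → 10.6 kJ/mol.
E(D) − E(C) = 28.9 − 10.6 = +18.3 kJ/mol.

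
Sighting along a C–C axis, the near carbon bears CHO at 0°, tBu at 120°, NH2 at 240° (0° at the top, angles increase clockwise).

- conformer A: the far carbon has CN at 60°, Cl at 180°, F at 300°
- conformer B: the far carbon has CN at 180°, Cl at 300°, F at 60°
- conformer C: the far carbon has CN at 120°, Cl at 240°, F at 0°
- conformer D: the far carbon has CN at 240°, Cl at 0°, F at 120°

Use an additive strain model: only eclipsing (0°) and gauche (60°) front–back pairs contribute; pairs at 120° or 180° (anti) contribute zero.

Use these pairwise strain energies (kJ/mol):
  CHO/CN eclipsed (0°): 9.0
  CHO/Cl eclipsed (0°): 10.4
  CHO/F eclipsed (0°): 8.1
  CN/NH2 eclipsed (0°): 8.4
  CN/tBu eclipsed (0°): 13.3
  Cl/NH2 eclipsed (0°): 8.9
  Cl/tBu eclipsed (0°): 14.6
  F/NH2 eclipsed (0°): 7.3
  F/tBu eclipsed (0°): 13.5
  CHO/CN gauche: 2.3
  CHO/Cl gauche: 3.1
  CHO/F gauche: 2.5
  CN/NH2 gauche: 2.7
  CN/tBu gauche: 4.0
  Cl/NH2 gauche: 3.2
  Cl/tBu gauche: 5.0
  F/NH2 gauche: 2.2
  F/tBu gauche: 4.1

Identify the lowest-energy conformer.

A (staggered): CHO(0°)/CN(60°) gauche 2.3; CHO(0°)/F(300°) gauche 2.5; tBu(120°)/CN(60°) gauche 4.0; tBu(120°)/Cl(180°) gauche 5.0; NH2(240°)/Cl(180°) gauche 3.2; NH2(240°)/F(300°) gauche 2.2 → 19.2 kJ/mol.
B (staggered): CHO(0°)/Cl(300°) gauche 3.1; CHO(0°)/F(60°) gauche 2.5; tBu(120°)/CN(180°) gauche 4.0; tBu(120°)/F(60°) gauche 4.1; NH2(240°)/CN(180°) gauche 2.7; NH2(240°)/Cl(300°) gauche 3.2 → 19.6 kJ/mol.
C (eclipsed): CHO(0°)/F(0°) eclipsed 8.1; tBu(120°)/CN(120°) eclipsed 13.3; NH2(240°)/Cl(240°) eclipsed 8.9 → 30.3 kJ/mol.
D (eclipsed): CHO(0°)/Cl(0°) eclipsed 10.4; tBu(120°)/F(120°) eclipsed 13.5; NH2(240°)/CN(240°) eclipsed 8.4 → 32.3 kJ/mol.
A has the lowest total (19.2 kJ/mol).

A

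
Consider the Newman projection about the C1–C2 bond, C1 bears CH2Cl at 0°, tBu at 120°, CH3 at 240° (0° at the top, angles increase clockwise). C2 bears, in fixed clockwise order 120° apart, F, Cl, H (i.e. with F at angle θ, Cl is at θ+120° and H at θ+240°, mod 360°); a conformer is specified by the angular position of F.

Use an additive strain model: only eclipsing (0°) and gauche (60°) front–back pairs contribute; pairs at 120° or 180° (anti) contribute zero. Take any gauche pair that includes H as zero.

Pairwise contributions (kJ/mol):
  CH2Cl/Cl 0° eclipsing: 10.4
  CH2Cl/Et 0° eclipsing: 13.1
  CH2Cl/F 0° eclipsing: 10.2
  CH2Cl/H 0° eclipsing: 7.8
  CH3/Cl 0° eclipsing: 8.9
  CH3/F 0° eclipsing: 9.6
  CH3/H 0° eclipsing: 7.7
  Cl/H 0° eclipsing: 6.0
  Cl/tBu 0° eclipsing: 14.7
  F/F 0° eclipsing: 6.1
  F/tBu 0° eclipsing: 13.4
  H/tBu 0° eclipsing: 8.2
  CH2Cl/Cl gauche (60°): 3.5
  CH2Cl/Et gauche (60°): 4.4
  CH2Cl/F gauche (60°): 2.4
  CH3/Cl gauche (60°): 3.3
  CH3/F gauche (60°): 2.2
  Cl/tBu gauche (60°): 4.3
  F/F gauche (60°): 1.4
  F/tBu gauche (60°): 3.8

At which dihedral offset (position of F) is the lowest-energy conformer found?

F at 0° (eclipsed): CH2Cl–F eclipsed, tBu–Cl eclipsed, CH3–H eclipsed; 10.2 + 14.7 + 7.7 = 32.6 kJ/mol.
F at 60° (staggered): CH2Cl–F gauche, tBu–F gauche, tBu–Cl gauche, CH3–Cl gauche; 2.4 + 3.8 + 4.3 + 3.3 = 13.8 kJ/mol.
F at 120° (eclipsed): CH2Cl–H eclipsed, tBu–F eclipsed, CH3–Cl eclipsed; 7.8 + 13.4 + 8.9 = 30.1 kJ/mol.
F at 180° (staggered): CH2Cl–Cl gauche, tBu–F gauche, CH3–F gauche, CH3–Cl gauche; 3.5 + 3.8 + 2.2 + 3.3 = 12.8 kJ/mol.
F at 240° (eclipsed): CH2Cl–Cl eclipsed, tBu–H eclipsed, CH3–F eclipsed; 10.4 + 8.2 + 9.6 = 28.2 kJ/mol.
F at 300° (staggered): CH2Cl–F gauche, CH2Cl–Cl gauche, tBu–Cl gauche, CH3–F gauche; 2.4 + 3.5 + 4.3 + 2.2 = 12.4 kJ/mol.
The minimum (12.4 kJ/mol) occurs with F at 300°.

300°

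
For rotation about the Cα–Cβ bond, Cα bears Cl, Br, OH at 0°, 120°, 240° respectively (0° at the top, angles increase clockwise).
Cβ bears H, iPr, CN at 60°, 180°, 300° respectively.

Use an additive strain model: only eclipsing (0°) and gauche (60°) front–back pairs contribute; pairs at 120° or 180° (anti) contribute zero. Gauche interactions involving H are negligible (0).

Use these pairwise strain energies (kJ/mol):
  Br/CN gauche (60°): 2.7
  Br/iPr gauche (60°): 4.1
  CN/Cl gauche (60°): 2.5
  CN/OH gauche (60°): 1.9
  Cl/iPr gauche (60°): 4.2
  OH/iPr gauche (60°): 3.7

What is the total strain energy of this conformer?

12.2 kJ/mol

This conformer (staggered): Cl(0°)/CN(300°) gauche 2.5; Br(120°)/iPr(180°) gauche 4.1; OH(240°)/iPr(180°) gauche 3.7; OH(240°)/CN(300°) gauche 1.9 → 12.2 kJ/mol.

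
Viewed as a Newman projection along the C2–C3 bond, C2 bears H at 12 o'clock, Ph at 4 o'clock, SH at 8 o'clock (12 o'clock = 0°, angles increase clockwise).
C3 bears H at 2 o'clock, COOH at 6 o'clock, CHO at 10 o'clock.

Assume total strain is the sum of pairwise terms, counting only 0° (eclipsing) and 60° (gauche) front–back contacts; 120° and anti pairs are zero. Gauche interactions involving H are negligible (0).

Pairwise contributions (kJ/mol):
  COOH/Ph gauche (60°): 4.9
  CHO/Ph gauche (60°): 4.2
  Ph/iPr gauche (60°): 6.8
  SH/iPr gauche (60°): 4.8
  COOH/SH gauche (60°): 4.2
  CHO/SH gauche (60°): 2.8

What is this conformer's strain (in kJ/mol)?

This conformer (staggered): Ph(120°)/COOH(180°) gauche 4.9; SH(240°)/COOH(180°) gauche 4.2; SH(240°)/CHO(300°) gauche 2.8 → 11.9 kJ/mol.

11.9 kJ/mol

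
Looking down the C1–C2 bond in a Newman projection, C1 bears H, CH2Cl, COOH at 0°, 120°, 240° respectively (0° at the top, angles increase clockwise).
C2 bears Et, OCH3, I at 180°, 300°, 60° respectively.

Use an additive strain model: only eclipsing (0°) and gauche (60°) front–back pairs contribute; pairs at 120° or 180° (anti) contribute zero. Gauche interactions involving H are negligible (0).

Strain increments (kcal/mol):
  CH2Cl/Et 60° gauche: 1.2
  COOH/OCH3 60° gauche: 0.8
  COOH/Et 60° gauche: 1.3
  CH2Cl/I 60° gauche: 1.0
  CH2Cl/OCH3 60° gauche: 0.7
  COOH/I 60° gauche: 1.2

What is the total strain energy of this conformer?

This conformer (staggered): CH2Cl–Et gauche, CH2Cl–I gauche, COOH–Et gauche, COOH–OCH3 gauche; 1.2 + 1.0 + 1.3 + 0.8 = 4.3 kcal/mol.

4.3 kcal/mol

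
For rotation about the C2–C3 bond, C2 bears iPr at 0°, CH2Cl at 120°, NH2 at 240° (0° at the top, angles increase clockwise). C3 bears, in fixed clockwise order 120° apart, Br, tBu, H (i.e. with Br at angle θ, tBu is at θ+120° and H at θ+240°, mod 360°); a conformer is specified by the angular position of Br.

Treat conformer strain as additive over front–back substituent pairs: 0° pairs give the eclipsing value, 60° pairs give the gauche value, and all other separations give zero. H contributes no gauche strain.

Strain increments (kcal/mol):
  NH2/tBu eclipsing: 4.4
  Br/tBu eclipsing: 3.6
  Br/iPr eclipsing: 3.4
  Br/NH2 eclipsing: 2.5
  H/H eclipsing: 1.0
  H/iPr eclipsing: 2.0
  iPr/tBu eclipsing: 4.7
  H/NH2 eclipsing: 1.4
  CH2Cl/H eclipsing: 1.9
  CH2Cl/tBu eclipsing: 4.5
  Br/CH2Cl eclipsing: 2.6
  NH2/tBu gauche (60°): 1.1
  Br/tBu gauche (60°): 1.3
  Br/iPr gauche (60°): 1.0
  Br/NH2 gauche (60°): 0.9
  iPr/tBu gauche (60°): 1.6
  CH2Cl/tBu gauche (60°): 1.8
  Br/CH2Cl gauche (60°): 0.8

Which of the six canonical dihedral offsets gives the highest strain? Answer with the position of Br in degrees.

Br at 0° (eclipsed): iPr(0°)/Br(0°) eclipsed 3.4; CH2Cl(120°)/tBu(120°) eclipsed 4.5; NH2(240°)/H(240°) eclipsed 1.4 → 9.3 kcal/mol.
Br at 60° (staggered): iPr(0°)/Br(60°) gauche 1.0; CH2Cl(120°)/Br(60°) gauche 0.8; CH2Cl(120°)/tBu(180°) gauche 1.8; NH2(240°)/tBu(180°) gauche 1.1 → 4.7 kcal/mol.
Br at 120° (eclipsed): iPr(0°)/H(0°) eclipsed 2.0; CH2Cl(120°)/Br(120°) eclipsed 2.6; NH2(240°)/tBu(240°) eclipsed 4.4 → 9.0 kcal/mol.
Br at 180° (staggered): iPr(0°)/tBu(300°) gauche 1.6; CH2Cl(120°)/Br(180°) gauche 0.8; NH2(240°)/Br(180°) gauche 0.9; NH2(240°)/tBu(300°) gauche 1.1 → 4.4 kcal/mol.
Br at 240° (eclipsed): iPr(0°)/tBu(0°) eclipsed 4.7; CH2Cl(120°)/H(120°) eclipsed 1.9; NH2(240°)/Br(240°) eclipsed 2.5 → 9.1 kcal/mol.
Br at 300° (staggered): iPr(0°)/Br(300°) gauche 1.0; iPr(0°)/tBu(60°) gauche 1.6; CH2Cl(120°)/tBu(60°) gauche 1.8; NH2(240°)/Br(300°) gauche 0.9 → 5.3 kcal/mol.
The maximum (9.3 kcal/mol) occurs with Br at 0°.

0°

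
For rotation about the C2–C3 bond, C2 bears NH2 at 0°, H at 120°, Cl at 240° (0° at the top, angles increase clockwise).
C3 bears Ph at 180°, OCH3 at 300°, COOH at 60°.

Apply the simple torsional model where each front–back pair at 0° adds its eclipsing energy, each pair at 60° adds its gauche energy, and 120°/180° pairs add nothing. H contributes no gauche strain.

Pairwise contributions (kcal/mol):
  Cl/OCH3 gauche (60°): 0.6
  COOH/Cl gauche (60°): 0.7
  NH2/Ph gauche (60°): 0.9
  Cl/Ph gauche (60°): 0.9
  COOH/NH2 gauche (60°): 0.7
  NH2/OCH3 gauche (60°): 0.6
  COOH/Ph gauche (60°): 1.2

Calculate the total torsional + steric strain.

2.8 kcal/mol

This conformer (staggered): NH2–OCH3 gauche, NH2–COOH gauche, Cl–Ph gauche, Cl–OCH3 gauche; 0.6 + 0.7 + 0.9 + 0.6 = 2.8 kcal/mol.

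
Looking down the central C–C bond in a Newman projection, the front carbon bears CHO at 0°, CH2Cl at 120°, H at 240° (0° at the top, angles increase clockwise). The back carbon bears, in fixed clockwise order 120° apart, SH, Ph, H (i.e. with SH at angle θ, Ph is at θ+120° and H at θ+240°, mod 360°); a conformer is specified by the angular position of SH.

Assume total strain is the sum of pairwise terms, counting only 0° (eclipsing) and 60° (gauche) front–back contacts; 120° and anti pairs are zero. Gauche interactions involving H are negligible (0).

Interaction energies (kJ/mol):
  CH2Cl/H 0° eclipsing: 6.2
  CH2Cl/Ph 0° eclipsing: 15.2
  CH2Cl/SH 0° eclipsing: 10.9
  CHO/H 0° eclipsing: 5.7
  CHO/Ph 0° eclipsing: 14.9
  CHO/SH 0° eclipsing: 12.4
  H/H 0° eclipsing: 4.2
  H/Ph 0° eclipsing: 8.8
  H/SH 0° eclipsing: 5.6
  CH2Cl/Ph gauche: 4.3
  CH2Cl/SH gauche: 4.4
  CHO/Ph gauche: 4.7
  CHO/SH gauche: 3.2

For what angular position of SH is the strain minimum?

SH at 0° (eclipsed): CHO–SH eclipsed, CH2Cl–Ph eclipsed, H–H eclipsed; 12.4 + 15.2 + 4.2 = 31.8 kJ/mol.
SH at 60° (staggered): CHO–SH gauche, CH2Cl–SH gauche, CH2Cl–Ph gauche; 3.2 + 4.4 + 4.3 = 11.9 kJ/mol.
SH at 120° (eclipsed): CHO–H eclipsed, CH2Cl–SH eclipsed, H–Ph eclipsed; 5.7 + 10.9 + 8.8 = 25.4 kJ/mol.
SH at 180° (staggered): CHO–Ph gauche, CH2Cl–SH gauche; 4.7 + 4.4 = 9.1 kJ/mol.
SH at 240° (eclipsed): CHO–Ph eclipsed, CH2Cl–H eclipsed, H–SH eclipsed; 14.9 + 6.2 + 5.6 = 26.7 kJ/mol.
SH at 300° (staggered): CHO–SH gauche, CHO–Ph gauche, CH2Cl–Ph gauche; 3.2 + 4.7 + 4.3 = 12.2 kJ/mol.
The minimum (9.1 kJ/mol) occurs with SH at 180°.

180°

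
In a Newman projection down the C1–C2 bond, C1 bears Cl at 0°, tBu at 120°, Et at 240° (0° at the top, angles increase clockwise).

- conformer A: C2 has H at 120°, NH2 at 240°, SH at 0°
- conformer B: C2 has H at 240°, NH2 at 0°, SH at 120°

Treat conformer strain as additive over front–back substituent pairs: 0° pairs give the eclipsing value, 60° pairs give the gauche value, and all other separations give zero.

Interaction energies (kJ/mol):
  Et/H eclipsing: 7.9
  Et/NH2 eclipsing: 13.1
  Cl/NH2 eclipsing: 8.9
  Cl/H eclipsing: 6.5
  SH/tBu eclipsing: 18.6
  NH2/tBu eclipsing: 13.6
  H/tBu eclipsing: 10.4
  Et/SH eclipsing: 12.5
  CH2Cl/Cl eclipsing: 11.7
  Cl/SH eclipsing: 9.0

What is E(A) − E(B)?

-2.9 kJ/mol

A (eclipsed): Cl–SH eclipsed, tBu–H eclipsed, Et–NH2 eclipsed; 9.0 + 10.4 + 13.1 = 32.5 kJ/mol.
B (eclipsed): Cl–NH2 eclipsed, tBu–SH eclipsed, Et–H eclipsed; 8.9 + 18.6 + 7.9 = 35.4 kJ/mol.
E(A) − E(B) = 32.5 − 35.4 = -2.9 kJ/mol.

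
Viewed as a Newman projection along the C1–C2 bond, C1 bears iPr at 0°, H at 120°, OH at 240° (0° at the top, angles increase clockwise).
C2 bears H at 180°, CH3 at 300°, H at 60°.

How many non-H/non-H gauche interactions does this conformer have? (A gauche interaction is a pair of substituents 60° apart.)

2

Non-H gauche pairs: iPr(0°)/CH3(300°); OH(240°)/CH3(300°) — 2 interactions.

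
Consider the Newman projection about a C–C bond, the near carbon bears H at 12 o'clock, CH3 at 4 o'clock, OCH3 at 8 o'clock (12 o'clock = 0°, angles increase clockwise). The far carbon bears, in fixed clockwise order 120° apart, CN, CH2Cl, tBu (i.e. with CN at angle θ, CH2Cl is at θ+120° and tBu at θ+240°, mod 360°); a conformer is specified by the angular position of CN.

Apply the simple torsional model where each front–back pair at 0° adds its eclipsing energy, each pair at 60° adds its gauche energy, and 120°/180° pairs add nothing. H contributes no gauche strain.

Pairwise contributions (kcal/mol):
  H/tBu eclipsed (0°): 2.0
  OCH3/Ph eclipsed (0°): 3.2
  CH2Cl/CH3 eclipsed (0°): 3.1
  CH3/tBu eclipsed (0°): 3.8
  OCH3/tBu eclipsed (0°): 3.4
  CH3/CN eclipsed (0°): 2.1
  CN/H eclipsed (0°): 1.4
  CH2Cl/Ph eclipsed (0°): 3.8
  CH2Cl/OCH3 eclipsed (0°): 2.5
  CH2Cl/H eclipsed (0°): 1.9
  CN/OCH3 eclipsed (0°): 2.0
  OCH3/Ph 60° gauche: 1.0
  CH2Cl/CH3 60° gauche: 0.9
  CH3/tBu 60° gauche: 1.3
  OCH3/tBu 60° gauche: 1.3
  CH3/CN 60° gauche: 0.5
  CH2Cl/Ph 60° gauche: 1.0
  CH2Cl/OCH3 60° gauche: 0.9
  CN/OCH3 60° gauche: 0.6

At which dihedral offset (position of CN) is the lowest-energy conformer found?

180°

CN at 0° is eclipsed. H at 0° is eclipsed with CN at 0° (1.4); CH3 at 120° is eclipsed with CH2Cl at 120° (3.1); OCH3 at 240° is eclipsed with tBu at 240° (3.4). Total 7.9 kcal/mol.
CN at 60° is staggered. CH3 at 120° is gauche with CN at 60° (0.5); CH3 at 120° is gauche with CH2Cl at 180° (0.9); OCH3 at 240° is gauche with CH2Cl at 180° (0.9); OCH3 at 240° is gauche with tBu at 300° (1.3). Total 3.6 kcal/mol.
CN at 120° is eclipsed. H at 0° is eclipsed with tBu at 0° (2.0); CH3 at 120° is eclipsed with CN at 120° (2.1); OCH3 at 240° is eclipsed with CH2Cl at 240° (2.5). Total 6.6 kcal/mol.
CN at 180° is staggered. CH3 at 120° is gauche with CN at 180° (0.5); CH3 at 120° is gauche with tBu at 60° (1.3); OCH3 at 240° is gauche with CN at 180° (0.6); OCH3 at 240° is gauche with CH2Cl at 300° (0.9). Total 3.3 kcal/mol.
CN at 240° is eclipsed. H at 0° is eclipsed with CH2Cl at 0° (1.9); CH3 at 120° is eclipsed with tBu at 120° (3.8); OCH3 at 240° is eclipsed with CN at 240° (2.0). Total 7.7 kcal/mol.
CN at 300° is staggered. CH3 at 120° is gauche with CH2Cl at 60° (0.9); CH3 at 120° is gauche with tBu at 180° (1.3); OCH3 at 240° is gauche with CN at 300° (0.6); OCH3 at 240° is gauche with tBu at 180° (1.3). Total 4.1 kcal/mol.
The minimum (3.3 kcal/mol) occurs with CN at 180°.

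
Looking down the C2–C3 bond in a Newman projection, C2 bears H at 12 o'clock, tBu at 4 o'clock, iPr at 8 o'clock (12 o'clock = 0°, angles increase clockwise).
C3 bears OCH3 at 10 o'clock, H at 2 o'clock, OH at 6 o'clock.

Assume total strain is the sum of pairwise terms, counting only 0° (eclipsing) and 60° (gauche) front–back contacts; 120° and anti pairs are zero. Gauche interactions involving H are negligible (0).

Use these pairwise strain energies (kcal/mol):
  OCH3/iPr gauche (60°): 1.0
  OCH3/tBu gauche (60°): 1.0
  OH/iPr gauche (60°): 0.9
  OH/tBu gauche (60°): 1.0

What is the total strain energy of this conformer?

2.9 kcal/mol

This conformer (staggered): tBu(120°)/OH(180°) gauche 1.0; iPr(240°)/OCH3(300°) gauche 1.0; iPr(240°)/OH(180°) gauche 0.9 → 2.9 kcal/mol.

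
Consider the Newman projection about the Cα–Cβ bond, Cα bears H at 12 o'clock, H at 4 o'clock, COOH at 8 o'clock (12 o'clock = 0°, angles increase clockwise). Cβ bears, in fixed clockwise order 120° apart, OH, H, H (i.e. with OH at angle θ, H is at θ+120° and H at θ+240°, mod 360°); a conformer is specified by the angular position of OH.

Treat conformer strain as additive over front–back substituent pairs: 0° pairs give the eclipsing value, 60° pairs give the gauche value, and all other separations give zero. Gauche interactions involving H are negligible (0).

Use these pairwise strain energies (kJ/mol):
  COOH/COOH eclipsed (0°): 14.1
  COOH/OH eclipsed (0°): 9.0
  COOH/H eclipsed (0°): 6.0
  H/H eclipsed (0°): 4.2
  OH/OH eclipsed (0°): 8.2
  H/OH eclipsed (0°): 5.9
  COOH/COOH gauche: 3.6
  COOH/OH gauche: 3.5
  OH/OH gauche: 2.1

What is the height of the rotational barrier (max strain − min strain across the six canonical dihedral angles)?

17.4 kJ/mol

OH at 0° (eclipsed): H–OH eclipsed, H–H eclipsed, COOH–H eclipsed; 5.9 + 4.2 + 6.0 = 16.1 kJ/mol.
OH at 60° (staggered): no non-H gauche contacts → 0.0 kJ/mol.
OH at 120° (eclipsed): H–H eclipsed, H–OH eclipsed, COOH–H eclipsed; 4.2 + 5.9 + 6.0 = 16.1 kJ/mol.
OH at 180° (staggered): COOH–OH gauche; 3.5 = 3.5 kJ/mol.
OH at 240° (eclipsed): H–H eclipsed, H–H eclipsed, COOH–OH eclipsed; 4.2 + 4.2 + 9.0 = 17.4 kJ/mol.
OH at 300° (staggered): COOH–OH gauche; 3.5 = 3.5 kJ/mol.
Max at 240° (17.4 kJ/mol), min at 60° (0.0 kJ/mol); barrier = 17.4 kJ/mol.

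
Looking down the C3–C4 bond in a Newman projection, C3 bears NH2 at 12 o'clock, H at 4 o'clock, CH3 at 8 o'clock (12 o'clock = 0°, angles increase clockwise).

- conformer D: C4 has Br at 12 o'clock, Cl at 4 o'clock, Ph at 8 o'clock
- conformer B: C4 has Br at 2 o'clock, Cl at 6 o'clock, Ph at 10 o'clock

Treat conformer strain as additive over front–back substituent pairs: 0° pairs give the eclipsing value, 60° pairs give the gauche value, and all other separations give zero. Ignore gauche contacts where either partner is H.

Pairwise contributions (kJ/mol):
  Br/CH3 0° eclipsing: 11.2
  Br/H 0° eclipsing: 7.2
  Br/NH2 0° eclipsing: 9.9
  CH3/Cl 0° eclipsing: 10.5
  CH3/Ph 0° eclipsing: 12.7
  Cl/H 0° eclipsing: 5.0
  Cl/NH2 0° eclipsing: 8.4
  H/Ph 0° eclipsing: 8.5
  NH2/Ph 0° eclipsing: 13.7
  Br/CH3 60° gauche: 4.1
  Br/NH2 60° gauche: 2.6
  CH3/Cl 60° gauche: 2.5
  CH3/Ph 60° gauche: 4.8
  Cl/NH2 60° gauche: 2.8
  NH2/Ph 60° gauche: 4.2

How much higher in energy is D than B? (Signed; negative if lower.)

+13.5 kJ/mol

D (eclipsed): NH2(0°)/Br(0°) eclipsed 9.9; H(120°)/Cl(120°) eclipsed 5.0; CH3(240°)/Ph(240°) eclipsed 12.7 → 27.6 kJ/mol.
B (staggered): NH2(0°)/Br(60°) gauche 2.6; NH2(0°)/Ph(300°) gauche 4.2; CH3(240°)/Cl(180°) gauche 2.5; CH3(240°)/Ph(300°) gauche 4.8 → 14.1 kJ/mol.
E(D) − E(B) = 27.6 − 14.1 = +13.5 kJ/mol.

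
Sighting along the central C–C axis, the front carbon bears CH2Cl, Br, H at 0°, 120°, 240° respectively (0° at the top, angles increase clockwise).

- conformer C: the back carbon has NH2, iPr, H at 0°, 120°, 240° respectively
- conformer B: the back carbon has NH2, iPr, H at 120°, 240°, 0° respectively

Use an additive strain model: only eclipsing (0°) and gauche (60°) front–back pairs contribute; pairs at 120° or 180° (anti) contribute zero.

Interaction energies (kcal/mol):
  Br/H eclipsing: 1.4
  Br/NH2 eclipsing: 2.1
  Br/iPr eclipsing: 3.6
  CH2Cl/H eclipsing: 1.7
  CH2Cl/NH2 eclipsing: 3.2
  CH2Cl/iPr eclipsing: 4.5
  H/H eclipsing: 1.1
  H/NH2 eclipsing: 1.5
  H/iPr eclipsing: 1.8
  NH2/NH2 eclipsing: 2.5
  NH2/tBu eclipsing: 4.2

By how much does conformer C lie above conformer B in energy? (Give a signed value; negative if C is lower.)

+2.3 kcal/mol

C (eclipsed): CH2Cl–NH2 eclipsed, Br–iPr eclipsed, H–H eclipsed; 3.2 + 3.6 + 1.1 = 7.9 kcal/mol.
B (eclipsed): CH2Cl–H eclipsed, Br–NH2 eclipsed, H–iPr eclipsed; 1.7 + 2.1 + 1.8 = 5.6 kcal/mol.
E(C) − E(B) = 7.9 − 5.6 = +2.3 kcal/mol.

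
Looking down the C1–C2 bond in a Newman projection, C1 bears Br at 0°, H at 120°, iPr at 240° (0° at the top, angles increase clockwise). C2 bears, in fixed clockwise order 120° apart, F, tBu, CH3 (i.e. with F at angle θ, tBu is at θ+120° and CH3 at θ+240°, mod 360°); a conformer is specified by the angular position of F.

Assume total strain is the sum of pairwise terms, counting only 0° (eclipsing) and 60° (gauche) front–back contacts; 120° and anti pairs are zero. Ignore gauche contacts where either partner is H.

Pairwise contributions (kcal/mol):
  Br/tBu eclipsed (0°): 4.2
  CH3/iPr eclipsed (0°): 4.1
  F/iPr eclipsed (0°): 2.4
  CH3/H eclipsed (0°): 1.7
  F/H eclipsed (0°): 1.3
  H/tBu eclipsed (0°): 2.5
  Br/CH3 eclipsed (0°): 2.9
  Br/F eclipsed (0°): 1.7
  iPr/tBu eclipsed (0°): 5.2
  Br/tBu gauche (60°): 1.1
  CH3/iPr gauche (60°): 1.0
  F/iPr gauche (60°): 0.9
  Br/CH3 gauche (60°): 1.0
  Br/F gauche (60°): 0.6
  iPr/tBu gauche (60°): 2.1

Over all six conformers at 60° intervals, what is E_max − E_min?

F at 0° is eclipsed. Br at 0° is eclipsed with F at 0° (1.7); H at 120° is eclipsed with tBu at 120° (2.5); iPr at 240° is eclipsed with CH3 at 240° (4.1). Total 8.3 kcal/mol.
F at 60° is staggered. Br at 0° is gauche with F at 60° (0.6); Br at 0° is gauche with CH3 at 300° (1.0); iPr at 240° is gauche with tBu at 180° (2.1); iPr at 240° is gauche with CH3 at 300° (1.0). Total 4.7 kcal/mol.
F at 120° is eclipsed. Br at 0° is eclipsed with CH3 at 0° (2.9); H at 120° is eclipsed with F at 120° (1.3); iPr at 240° is eclipsed with tBu at 240° (5.2). Total 9.4 kcal/mol.
F at 180° is staggered. Br at 0° is gauche with tBu at 300° (1.1); Br at 0° is gauche with CH3 at 60° (1.0); iPr at 240° is gauche with F at 180° (0.9); iPr at 240° is gauche with tBu at 300° (2.1). Total 5.1 kcal/mol.
F at 240° is eclipsed. Br at 0° is eclipsed with tBu at 0° (4.2); H at 120° is eclipsed with CH3 at 120° (1.7); iPr at 240° is eclipsed with F at 240° (2.4). Total 8.3 kcal/mol.
F at 300° is staggered. Br at 0° is gauche with F at 300° (0.6); Br at 0° is gauche with tBu at 60° (1.1); iPr at 240° is gauche with F at 300° (0.9); iPr at 240° is gauche with CH3 at 180° (1.0). Total 3.6 kcal/mol.
Max at 120° (9.4 kcal/mol), min at 300° (3.6 kcal/mol); barrier = 5.8 kcal/mol.

5.8 kcal/mol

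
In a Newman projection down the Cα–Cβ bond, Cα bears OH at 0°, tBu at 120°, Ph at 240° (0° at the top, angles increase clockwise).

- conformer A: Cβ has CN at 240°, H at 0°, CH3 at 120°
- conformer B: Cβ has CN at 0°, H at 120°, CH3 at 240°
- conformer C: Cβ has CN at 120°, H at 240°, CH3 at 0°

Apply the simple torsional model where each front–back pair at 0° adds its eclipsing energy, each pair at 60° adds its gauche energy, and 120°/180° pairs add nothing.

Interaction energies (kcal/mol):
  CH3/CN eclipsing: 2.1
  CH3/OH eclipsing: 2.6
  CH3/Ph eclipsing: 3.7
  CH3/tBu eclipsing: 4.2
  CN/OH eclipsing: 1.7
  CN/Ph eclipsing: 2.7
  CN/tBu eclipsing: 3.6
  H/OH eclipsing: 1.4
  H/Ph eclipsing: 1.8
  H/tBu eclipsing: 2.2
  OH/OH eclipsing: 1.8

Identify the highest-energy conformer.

A (eclipsed): OH(0°)/H(0°) eclipsed 1.4; tBu(120°)/CH3(120°) eclipsed 4.2; Ph(240°)/CN(240°) eclipsed 2.7 → 8.3 kcal/mol.
B (eclipsed): OH(0°)/CN(0°) eclipsed 1.7; tBu(120°)/H(120°) eclipsed 2.2; Ph(240°)/CH3(240°) eclipsed 3.7 → 7.6 kcal/mol.
C (eclipsed): OH(0°)/CH3(0°) eclipsed 2.6; tBu(120°)/CN(120°) eclipsed 3.6; Ph(240°)/H(240°) eclipsed 1.8 → 8.0 kcal/mol.
A has the highest total (8.3 kcal/mol).

A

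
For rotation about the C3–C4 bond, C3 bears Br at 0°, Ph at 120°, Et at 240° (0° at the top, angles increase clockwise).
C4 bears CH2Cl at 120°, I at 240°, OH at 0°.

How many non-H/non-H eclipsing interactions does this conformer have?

Non-H eclipsing pairs: Br(0°)/OH(0°); Ph(120°)/CH2Cl(120°); Et(240°)/I(240°) — 3 interactions.

3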